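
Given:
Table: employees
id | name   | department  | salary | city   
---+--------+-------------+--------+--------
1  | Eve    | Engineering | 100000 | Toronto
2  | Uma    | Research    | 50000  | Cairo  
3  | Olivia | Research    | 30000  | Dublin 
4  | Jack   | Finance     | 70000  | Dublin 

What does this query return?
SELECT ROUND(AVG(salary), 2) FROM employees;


SUM(salary) = 250000
COUNT = 4
ROUND(AVG, 2) = ROUND(250000 / 4, 2) = 62500.0

62500.0


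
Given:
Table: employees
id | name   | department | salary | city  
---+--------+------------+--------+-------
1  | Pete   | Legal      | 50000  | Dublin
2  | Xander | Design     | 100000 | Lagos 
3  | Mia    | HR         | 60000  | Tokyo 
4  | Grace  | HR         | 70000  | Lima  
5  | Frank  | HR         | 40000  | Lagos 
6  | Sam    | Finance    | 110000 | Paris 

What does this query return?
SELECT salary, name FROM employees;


Projecting columns: salary, name

6 rows:
50000, Pete
100000, Xander
60000, Mia
70000, Grace
40000, Frank
110000, Sam


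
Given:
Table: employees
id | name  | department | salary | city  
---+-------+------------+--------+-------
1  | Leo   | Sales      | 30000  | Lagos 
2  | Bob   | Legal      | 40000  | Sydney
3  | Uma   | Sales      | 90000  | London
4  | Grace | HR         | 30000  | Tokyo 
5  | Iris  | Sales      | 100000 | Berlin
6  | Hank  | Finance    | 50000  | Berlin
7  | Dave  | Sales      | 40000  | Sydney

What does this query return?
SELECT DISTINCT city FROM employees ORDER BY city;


All 'city' values (row order): Lagos, Sydney, London, Tokyo, Berlin, Berlin, Sydney
Removing duplicates leaves 5 unique value(s).

5 values:
Berlin
Lagos
London
Sydney
Tokyo


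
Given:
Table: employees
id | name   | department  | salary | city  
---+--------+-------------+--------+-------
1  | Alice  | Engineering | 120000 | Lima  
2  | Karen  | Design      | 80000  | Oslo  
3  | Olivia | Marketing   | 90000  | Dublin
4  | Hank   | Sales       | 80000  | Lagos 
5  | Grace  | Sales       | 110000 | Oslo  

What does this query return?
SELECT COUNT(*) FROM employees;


COUNT(*) counts all rows

5


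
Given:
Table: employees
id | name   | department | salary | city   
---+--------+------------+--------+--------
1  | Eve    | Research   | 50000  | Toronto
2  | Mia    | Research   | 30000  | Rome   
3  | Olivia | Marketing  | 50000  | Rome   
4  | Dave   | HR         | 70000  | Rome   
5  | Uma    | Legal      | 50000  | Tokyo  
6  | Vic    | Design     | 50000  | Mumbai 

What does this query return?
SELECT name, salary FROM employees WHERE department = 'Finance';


Filtering: department = 'Finance'
Matching rows: 0

Empty result set (0 rows)


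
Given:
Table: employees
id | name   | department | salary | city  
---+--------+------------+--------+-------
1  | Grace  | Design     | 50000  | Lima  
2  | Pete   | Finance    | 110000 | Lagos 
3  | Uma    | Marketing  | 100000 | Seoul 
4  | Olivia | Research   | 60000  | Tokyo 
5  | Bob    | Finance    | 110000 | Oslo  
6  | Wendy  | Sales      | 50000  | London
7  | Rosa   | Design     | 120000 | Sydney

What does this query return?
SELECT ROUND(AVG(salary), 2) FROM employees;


SUM(salary) = 600000
COUNT = 7
ROUND(AVG, 2) = ROUND(600000 / 7, 2) = 85714.29

85714.29


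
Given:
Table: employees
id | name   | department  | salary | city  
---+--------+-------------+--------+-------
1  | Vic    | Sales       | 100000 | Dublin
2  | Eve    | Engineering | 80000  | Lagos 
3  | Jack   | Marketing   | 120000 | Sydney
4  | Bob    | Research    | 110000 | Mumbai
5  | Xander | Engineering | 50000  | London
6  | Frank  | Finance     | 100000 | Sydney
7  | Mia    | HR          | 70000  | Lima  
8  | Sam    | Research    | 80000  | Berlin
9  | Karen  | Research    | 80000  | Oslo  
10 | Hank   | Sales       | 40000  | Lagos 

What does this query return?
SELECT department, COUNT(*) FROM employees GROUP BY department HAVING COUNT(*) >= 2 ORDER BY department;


Groups with count >= 2:
  Engineering: 2 -> PASS
  Research: 3 -> PASS
  Sales: 2 -> PASS
  Finance: 1 -> filtered out
  HR: 1 -> filtered out
  Marketing: 1 -> filtered out


3 groups:
Engineering, 2
Research, 3
Sales, 2


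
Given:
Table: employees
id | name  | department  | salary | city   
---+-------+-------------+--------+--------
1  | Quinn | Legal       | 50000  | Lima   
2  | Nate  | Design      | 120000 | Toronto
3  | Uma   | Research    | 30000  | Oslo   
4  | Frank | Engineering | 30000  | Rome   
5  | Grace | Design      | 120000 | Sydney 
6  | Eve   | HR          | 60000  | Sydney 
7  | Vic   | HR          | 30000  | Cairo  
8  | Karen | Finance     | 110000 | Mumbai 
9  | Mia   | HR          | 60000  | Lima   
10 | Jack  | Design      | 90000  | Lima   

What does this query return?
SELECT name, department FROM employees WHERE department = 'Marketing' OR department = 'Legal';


Filtering: department = 'Marketing' OR 'Legal'
Matching: 1 rows

1 rows:
Quinn, Legal


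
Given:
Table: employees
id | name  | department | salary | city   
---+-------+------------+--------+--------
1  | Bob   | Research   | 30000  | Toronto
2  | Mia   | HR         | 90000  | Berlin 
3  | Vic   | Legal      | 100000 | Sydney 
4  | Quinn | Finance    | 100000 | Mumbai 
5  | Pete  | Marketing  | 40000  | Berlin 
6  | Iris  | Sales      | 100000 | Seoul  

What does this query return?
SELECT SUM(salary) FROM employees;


SUM(salary) = 30000 + 90000 + 100000 + 100000 + 40000 + 100000 = 460000

460000


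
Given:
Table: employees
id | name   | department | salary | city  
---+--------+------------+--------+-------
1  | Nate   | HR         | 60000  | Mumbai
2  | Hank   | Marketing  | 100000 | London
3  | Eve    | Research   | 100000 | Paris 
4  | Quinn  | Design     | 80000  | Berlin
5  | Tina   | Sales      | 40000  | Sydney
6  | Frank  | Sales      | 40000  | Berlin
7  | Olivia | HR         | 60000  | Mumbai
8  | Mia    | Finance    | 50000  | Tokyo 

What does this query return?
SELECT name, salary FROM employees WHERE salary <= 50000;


Filtering: salary <= 50000
Matching: 3 rows

3 rows:
Tina, 40000
Frank, 40000
Mia, 50000


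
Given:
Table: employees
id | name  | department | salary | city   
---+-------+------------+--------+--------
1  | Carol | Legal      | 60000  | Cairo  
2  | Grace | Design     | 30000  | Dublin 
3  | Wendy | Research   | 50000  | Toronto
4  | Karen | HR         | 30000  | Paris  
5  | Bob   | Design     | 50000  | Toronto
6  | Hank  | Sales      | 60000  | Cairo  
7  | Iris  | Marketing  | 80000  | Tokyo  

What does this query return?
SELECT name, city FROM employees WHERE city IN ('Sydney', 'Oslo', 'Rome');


Filtering: city IN ('Sydney', 'Oslo', 'Rome')
Matching: 0 rows

Empty result set (0 rows)


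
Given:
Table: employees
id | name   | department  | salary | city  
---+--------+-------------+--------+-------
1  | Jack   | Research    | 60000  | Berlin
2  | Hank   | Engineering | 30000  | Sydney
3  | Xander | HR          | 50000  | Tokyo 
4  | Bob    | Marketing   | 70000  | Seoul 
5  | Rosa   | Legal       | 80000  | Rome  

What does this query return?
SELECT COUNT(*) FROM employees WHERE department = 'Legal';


Counting rows where department = 'Legal'
  Rosa -> MATCH


1


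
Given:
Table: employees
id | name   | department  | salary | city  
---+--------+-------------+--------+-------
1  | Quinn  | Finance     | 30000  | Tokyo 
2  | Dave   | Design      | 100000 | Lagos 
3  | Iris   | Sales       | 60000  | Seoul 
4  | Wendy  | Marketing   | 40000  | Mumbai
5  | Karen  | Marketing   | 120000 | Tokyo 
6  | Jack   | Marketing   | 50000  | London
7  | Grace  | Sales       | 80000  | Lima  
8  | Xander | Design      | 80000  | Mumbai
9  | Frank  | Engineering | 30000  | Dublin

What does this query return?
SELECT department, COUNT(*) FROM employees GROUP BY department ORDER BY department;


Assigning each row to its department group:
  Quinn -> Finance
  Dave -> Design
  Iris -> Sales
  Wendy -> Marketing
  Karen -> Marketing
  Jack -> Marketing
  Grace -> Sales
  Xander -> Design
  Frank -> Engineering


5 groups:
Design, 2
Engineering, 1
Finance, 1
Marketing, 3
Sales, 2


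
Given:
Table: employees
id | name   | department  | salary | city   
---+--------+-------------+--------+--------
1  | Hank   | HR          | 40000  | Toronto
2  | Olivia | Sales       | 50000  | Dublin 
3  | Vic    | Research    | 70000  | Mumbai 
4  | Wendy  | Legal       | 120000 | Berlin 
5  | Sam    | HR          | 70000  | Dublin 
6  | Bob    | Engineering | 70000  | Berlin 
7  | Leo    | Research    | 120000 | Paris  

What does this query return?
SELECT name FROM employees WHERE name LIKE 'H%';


LIKE 'H%' matches names starting with 'H'
Matching: 1

1 rows:
Hank


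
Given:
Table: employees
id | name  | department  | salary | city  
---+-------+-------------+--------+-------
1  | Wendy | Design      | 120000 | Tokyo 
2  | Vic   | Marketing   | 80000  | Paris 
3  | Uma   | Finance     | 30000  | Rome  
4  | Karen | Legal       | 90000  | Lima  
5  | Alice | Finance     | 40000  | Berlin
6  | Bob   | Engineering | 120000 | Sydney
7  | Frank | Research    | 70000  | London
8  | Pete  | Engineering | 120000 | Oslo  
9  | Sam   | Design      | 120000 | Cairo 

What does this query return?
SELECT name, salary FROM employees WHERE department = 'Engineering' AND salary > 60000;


Filtering: department = 'Engineering' AND salary > 60000
Matching: 2 rows

2 rows:
Bob, 120000
Pete, 120000


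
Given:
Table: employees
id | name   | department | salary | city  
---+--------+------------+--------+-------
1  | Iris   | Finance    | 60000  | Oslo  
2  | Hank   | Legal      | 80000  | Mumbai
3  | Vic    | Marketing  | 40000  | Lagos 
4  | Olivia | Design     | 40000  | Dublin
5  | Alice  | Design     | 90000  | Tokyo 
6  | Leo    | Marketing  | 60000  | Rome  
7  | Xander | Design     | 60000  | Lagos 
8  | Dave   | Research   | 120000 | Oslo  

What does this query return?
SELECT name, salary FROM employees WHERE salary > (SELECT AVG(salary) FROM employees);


Subquery: AVG(salary) = 68750.0
Filtering: salary > 68750.0
  Hank (80000) -> MATCH
  Alice (90000) -> MATCH
  Dave (120000) -> MATCH


3 rows:
Hank, 80000
Alice, 90000
Dave, 120000


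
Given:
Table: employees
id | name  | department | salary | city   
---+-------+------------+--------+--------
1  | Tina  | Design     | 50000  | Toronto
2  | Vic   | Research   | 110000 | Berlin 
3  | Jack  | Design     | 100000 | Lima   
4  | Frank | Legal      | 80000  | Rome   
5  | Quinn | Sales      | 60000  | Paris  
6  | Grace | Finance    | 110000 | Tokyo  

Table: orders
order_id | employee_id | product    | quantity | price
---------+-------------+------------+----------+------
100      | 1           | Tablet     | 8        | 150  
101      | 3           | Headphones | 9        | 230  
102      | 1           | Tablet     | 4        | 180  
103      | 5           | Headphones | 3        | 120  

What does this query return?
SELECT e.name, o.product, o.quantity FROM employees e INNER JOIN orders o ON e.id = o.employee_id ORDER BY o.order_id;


Joining employees.id = orders.employee_id:
  employee Tina (id=1) -> order Tablet
  employee Jack (id=3) -> order Headphones
  employee Tina (id=1) -> order Tablet
  employee Quinn (id=5) -> order Headphones


4 rows:
Tina, Tablet, 8
Jack, Headphones, 9
Tina, Tablet, 4
Quinn, Headphones, 3


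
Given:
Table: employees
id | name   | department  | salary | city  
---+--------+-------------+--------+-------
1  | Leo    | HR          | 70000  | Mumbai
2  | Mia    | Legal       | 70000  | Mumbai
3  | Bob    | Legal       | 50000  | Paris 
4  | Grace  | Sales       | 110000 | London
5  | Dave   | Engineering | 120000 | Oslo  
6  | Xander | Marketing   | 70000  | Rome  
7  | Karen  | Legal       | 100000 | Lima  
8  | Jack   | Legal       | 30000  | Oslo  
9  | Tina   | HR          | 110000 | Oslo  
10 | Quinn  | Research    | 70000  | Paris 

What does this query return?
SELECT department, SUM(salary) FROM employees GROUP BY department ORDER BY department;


Summing salary within each department:
  Engineering: 120000 = 120000
  HR: 70000 + 110000 = 180000
  Legal: 70000 + 50000 + 100000 + 30000 = 250000
  Marketing: 70000 = 70000
  Research: 70000 = 70000
  Sales: 110000 = 110000


6 groups:
Engineering, 120000
HR, 180000
Legal, 250000
Marketing, 70000
Research, 70000
Sales, 110000


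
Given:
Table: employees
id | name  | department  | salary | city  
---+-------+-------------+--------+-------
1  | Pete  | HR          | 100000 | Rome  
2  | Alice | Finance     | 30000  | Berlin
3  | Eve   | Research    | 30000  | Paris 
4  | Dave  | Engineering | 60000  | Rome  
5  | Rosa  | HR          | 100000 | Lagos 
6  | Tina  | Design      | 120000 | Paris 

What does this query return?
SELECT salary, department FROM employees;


Projecting columns: salary, department

6 rows:
100000, HR
30000, Finance
30000, Research
60000, Engineering
100000, HR
120000, Design


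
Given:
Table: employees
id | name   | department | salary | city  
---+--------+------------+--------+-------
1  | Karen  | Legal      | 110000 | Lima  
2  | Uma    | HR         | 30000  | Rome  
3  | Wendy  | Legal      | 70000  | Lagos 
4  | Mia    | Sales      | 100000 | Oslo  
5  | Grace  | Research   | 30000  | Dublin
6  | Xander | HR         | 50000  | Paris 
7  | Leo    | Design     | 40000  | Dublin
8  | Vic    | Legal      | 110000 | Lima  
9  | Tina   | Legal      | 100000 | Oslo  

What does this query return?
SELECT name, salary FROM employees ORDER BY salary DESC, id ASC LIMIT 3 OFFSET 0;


Sort by salary DESC (id ASC tiebreak), then skip 0 and take 3
Rows 1 through 3

3 rows:
Karen, 110000
Vic, 110000
Mia, 100000


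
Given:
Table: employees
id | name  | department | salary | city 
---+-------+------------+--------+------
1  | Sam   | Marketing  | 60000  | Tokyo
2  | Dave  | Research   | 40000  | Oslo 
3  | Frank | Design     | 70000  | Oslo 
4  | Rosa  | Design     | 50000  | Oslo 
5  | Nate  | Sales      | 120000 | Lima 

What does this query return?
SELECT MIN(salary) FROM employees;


Salaries: 60000, 40000, 70000, 50000, 120000
MIN = 40000

40000


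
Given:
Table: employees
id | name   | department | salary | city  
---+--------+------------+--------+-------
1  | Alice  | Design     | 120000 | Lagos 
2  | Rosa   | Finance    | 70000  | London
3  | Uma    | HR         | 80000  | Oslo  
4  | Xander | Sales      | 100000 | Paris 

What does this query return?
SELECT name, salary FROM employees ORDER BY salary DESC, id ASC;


Sorting by salary DESC, then id ASC for ties

4 rows:
Alice, 120000
Xander, 100000
Uma, 80000
Rosa, 70000


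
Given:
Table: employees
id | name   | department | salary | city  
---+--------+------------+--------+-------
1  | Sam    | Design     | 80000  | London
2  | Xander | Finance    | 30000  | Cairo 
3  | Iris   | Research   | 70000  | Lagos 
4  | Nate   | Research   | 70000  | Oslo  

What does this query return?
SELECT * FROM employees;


SELECT * returns all 4 rows with all columns

4 rows:
1, Sam, Design, 80000, London
2, Xander, Finance, 30000, Cairo
3, Iris, Research, 70000, Lagos
4, Nate, Research, 70000, Oslo


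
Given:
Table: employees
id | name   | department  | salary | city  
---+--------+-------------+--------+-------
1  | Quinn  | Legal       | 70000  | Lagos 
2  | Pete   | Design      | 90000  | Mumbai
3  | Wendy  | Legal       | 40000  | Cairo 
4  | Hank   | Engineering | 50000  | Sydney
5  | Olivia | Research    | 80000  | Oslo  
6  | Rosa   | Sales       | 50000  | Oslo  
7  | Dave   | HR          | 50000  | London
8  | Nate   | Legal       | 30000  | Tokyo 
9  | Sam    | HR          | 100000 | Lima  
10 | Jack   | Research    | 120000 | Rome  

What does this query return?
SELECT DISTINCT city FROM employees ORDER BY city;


All 'city' values (row order): Lagos, Mumbai, Cairo, Sydney, Oslo, Oslo, London, Tokyo, Lima, Rome
Removing duplicates leaves 9 unique value(s).

9 values:
Cairo
Lagos
Lima
London
Mumbai
Oslo
Rome
Sydney
Tokyo


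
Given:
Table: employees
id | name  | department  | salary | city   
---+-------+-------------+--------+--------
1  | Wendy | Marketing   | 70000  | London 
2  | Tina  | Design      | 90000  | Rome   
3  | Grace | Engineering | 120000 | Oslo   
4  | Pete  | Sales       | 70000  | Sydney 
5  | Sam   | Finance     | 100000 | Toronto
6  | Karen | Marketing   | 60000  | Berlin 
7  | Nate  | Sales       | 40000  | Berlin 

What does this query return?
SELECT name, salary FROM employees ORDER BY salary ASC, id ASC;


Sorting by salary ASC, then id ASC for ties

7 rows:
Nate, 40000
Karen, 60000
Wendy, 70000
Pete, 70000
Tina, 90000
Sam, 100000
Grace, 120000


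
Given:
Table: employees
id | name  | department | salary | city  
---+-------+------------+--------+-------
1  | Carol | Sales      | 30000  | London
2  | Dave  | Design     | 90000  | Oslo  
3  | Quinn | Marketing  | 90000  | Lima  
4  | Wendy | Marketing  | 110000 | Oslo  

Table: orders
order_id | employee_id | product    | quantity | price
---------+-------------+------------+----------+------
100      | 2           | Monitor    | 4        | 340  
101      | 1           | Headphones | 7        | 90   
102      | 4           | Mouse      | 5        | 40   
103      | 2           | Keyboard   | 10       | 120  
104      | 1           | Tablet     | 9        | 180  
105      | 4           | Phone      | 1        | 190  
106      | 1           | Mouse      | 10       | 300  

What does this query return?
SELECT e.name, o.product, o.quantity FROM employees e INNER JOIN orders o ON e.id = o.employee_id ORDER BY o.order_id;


Joining employees.id = orders.employee_id:
  employee Dave (id=2) -> order Monitor
  employee Carol (id=1) -> order Headphones
  employee Wendy (id=4) -> order Mouse
  employee Dave (id=2) -> order Keyboard
  employee Carol (id=1) -> order Tablet
  employee Wendy (id=4) -> order Phone
  employee Carol (id=1) -> order Mouse


7 rows:
Dave, Monitor, 4
Carol, Headphones, 7
Wendy, Mouse, 5
Dave, Keyboard, 10
Carol, Tablet, 9
Wendy, Phone, 1
Carol, Mouse, 10


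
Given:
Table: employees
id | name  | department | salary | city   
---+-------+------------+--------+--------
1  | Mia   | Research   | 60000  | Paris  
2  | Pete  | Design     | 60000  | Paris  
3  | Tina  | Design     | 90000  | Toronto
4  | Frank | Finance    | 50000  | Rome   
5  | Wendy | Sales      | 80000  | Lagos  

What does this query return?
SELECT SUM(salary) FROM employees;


SUM(salary) = 60000 + 60000 + 90000 + 50000 + 80000 = 340000

340000


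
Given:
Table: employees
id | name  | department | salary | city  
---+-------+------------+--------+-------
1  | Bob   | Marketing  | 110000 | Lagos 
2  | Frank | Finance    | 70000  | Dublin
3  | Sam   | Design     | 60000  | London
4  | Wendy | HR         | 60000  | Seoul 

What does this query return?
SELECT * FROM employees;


SELECT * returns all 4 rows with all columns

4 rows:
1, Bob, Marketing, 110000, Lagos
2, Frank, Finance, 70000, Dublin
3, Sam, Design, 60000, London
4, Wendy, HR, 60000, Seoul


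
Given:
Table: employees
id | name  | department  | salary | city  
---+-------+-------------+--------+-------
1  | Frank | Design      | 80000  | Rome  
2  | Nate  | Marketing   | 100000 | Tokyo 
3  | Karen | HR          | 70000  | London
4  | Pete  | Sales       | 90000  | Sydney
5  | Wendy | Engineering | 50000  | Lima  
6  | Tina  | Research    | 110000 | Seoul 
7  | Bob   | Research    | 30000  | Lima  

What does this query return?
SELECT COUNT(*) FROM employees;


COUNT(*) counts all rows

7


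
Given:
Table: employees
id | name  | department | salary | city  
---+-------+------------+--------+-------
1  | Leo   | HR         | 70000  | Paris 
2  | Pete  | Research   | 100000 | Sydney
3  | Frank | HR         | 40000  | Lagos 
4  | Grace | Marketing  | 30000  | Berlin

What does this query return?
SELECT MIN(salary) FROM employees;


Salaries: 70000, 100000, 40000, 30000
MIN = 30000

30000


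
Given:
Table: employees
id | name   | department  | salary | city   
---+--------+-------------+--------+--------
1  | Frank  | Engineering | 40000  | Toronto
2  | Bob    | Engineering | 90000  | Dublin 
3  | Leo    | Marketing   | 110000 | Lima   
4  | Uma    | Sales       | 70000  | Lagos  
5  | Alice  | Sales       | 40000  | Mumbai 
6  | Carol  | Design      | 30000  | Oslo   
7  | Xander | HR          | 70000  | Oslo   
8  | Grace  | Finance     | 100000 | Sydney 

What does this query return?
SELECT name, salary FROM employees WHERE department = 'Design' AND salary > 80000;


Filtering: department = 'Design' AND salary > 80000
Matching: 0 rows

Empty result set (0 rows)


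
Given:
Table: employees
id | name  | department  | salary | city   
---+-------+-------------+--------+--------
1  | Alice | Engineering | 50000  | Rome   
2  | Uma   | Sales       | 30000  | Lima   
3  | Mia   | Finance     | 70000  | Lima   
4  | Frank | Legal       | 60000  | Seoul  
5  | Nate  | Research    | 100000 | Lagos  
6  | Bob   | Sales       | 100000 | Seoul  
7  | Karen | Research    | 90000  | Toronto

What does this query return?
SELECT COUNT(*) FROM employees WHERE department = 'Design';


Counting rows where department = 'Design'


0


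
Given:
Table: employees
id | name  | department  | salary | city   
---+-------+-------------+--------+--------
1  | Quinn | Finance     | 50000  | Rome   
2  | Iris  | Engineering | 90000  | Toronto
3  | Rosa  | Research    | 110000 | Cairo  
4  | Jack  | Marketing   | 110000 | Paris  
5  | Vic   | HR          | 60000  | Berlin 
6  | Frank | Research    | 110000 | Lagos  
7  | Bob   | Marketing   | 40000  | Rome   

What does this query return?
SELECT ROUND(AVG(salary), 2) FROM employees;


SUM(salary) = 570000
COUNT = 7
ROUND(AVG, 2) = ROUND(570000 / 7, 2) = 81428.57

81428.57


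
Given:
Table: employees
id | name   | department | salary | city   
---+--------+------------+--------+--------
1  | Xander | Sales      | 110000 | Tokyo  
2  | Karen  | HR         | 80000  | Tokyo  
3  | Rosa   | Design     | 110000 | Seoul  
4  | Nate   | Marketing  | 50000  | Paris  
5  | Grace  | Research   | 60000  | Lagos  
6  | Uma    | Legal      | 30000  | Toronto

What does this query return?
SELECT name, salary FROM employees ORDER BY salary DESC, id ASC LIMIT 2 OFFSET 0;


Sort by salary DESC (id ASC tiebreak), then skip 0 and take 2
Rows 1 through 2

2 rows:
Xander, 110000
Rosa, 110000


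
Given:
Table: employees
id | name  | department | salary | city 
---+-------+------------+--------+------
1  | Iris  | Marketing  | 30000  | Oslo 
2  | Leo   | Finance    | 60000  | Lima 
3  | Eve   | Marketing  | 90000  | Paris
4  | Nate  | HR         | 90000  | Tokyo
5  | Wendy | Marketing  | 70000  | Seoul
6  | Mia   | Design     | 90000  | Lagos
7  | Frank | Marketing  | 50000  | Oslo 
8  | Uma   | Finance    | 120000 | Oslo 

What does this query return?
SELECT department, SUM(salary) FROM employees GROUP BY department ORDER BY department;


Summing salary within each department:
  Design: 90000 = 90000
  Finance: 60000 + 120000 = 180000
  HR: 90000 = 90000
  Marketing: 30000 + 90000 + 70000 + 50000 = 240000


4 groups:
Design, 90000
Finance, 180000
HR, 90000
Marketing, 240000


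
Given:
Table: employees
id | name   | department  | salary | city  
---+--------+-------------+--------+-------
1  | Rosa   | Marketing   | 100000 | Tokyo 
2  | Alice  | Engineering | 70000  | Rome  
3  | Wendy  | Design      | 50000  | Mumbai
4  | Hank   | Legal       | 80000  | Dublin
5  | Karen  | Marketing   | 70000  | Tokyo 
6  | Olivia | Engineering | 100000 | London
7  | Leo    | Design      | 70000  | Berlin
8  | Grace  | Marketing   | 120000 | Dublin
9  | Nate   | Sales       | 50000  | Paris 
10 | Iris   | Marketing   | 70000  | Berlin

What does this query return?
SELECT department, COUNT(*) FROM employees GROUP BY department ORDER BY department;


Assigning each row to its department group:
  Rosa -> Marketing
  Alice -> Engineering
  Wendy -> Design
  Hank -> Legal
  Karen -> Marketing
  Olivia -> Engineering
  Leo -> Design
  Grace -> Marketing
  Nate -> Sales
  Iris -> Marketing


5 groups:
Design, 2
Engineering, 2
Legal, 1
Marketing, 4
Sales, 1


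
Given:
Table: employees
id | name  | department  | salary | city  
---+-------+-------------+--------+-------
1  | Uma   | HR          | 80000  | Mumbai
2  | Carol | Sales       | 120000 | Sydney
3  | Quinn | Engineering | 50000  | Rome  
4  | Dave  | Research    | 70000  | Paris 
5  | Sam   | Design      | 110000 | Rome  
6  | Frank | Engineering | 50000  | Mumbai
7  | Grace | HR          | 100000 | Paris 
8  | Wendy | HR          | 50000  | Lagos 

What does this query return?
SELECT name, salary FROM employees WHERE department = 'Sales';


Filtering: department = 'Sales'
Matching rows: 1

1 rows:
Carol, 120000


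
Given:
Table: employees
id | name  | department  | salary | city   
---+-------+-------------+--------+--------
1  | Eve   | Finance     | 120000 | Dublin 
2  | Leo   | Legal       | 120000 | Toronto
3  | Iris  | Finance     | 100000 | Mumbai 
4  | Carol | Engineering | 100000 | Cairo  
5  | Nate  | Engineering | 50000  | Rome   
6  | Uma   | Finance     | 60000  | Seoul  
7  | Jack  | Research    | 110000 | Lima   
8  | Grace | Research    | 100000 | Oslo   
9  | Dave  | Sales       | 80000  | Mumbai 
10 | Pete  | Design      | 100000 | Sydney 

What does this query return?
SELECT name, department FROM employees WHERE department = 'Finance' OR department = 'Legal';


Filtering: department = 'Finance' OR 'Legal'
Matching: 4 rows

4 rows:
Eve, Finance
Leo, Legal
Iris, Finance
Uma, Finance


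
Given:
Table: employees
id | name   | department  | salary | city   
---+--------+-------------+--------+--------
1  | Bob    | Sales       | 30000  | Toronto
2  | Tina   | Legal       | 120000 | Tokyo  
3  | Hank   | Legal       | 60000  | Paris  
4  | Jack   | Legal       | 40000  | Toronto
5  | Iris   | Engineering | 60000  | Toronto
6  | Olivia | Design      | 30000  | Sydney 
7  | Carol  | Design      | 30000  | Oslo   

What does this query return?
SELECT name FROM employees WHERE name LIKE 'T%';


LIKE 'T%' matches names starting with 'T'
Matching: 1

1 rows:
Tina


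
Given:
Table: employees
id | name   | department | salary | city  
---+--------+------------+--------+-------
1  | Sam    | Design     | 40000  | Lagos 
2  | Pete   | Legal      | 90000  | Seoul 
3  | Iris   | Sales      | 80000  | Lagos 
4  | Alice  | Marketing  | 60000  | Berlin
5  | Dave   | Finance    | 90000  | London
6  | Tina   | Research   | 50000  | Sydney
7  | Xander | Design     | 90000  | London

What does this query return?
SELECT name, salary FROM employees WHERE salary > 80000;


Filtering: salary > 80000
Matching: 3 rows

3 rows:
Pete, 90000
Dave, 90000
Xander, 90000


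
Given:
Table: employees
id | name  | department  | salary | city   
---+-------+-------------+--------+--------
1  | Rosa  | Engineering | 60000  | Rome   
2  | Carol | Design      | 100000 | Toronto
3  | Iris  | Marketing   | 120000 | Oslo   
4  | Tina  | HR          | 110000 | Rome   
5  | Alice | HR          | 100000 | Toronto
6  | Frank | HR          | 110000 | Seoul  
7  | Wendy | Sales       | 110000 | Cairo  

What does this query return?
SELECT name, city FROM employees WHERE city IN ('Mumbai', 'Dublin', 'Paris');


Filtering: city IN ('Mumbai', 'Dublin', 'Paris')
Matching: 0 rows

Empty result set (0 rows)


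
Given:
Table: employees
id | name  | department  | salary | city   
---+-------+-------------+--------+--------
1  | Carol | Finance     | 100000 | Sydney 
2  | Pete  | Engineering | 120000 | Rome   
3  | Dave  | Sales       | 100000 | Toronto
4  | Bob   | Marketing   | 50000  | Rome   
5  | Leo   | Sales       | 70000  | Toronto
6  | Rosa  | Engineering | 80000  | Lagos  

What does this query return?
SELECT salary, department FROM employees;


Projecting columns: salary, department

6 rows:
100000, Finance
120000, Engineering
100000, Sales
50000, Marketing
70000, Sales
80000, Engineering


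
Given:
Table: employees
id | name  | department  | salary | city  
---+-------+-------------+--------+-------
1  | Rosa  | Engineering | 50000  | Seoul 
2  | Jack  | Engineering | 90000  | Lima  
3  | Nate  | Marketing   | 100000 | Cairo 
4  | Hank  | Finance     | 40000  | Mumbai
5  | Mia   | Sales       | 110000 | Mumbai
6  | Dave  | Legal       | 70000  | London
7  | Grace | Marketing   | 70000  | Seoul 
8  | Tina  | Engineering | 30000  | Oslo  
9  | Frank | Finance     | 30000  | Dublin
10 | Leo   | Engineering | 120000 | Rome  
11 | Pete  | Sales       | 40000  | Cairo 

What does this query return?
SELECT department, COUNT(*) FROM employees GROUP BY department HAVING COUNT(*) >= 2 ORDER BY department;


Groups with count >= 2:
  Engineering: 4 -> PASS
  Finance: 2 -> PASS
  Marketing: 2 -> PASS
  Sales: 2 -> PASS
  Legal: 1 -> filtered out


4 groups:
Engineering, 4
Finance, 2
Marketing, 2
Sales, 2


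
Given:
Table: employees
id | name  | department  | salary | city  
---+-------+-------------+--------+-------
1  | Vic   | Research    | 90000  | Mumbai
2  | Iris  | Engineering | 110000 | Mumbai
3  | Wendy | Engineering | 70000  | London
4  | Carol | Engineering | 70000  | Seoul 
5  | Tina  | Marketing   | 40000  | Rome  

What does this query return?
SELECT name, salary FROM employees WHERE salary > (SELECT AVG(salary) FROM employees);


Subquery: AVG(salary) = 76000.0
Filtering: salary > 76000.0
  Vic (90000) -> MATCH
  Iris (110000) -> MATCH


2 rows:
Vic, 90000
Iris, 110000


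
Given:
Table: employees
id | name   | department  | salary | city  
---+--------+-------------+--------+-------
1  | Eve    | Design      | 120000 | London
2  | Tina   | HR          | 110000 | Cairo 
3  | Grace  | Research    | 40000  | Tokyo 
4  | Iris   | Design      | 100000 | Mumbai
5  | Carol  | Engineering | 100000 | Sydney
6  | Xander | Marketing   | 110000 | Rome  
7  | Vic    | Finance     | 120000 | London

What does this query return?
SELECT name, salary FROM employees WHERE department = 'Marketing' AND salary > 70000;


Filtering: department = 'Marketing' AND salary > 70000
Matching: 1 rows

1 rows:
Xander, 110000


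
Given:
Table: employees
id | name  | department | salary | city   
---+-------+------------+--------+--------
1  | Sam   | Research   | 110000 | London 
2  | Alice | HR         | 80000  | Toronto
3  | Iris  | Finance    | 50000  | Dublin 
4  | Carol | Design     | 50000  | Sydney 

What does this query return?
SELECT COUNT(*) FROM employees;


COUNT(*) counts all rows

4


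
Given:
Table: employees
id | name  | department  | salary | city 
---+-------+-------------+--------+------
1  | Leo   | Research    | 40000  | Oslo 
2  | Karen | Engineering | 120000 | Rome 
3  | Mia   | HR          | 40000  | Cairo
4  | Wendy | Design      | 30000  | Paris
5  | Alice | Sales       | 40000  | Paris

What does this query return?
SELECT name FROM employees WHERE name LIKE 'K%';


LIKE 'K%' matches names starting with 'K'
Matching: 1

1 rows:
Karen


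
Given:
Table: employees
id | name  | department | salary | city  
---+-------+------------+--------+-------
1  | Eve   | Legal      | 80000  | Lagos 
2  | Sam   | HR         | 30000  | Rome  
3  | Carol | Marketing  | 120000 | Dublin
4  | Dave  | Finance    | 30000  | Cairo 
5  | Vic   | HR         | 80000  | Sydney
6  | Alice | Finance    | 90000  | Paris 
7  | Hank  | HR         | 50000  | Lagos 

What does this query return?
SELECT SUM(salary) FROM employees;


SUM(salary) = 80000 + 30000 + 120000 + 30000 + 80000 + 90000 + 50000 = 480000

480000


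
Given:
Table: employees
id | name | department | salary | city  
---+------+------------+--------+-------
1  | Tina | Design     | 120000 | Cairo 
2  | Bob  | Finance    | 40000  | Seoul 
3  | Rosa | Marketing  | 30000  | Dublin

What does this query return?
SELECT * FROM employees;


SELECT * returns all 3 rows with all columns

3 rows:
1, Tina, Design, 120000, Cairo
2, Bob, Finance, 40000, Seoul
3, Rosa, Marketing, 30000, Dublin


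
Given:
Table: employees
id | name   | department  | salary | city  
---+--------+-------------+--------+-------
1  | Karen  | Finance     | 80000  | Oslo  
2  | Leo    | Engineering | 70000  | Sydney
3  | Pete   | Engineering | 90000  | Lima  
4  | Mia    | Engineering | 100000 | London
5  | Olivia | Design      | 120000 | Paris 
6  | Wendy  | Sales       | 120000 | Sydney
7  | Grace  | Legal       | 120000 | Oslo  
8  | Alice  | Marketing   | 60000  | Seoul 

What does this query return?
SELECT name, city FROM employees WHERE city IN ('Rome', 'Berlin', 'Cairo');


Filtering: city IN ('Rome', 'Berlin', 'Cairo')
Matching: 0 rows

Empty result set (0 rows)


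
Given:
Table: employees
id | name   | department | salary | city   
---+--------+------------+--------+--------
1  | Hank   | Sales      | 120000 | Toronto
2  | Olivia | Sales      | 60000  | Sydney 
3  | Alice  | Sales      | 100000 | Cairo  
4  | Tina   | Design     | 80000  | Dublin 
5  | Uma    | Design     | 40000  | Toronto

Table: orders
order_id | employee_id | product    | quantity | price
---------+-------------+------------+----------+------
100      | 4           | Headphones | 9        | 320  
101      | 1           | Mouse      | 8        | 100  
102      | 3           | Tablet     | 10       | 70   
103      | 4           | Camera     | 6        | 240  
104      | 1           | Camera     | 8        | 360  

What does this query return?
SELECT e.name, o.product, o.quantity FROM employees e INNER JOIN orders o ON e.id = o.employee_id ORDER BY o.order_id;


Joining employees.id = orders.employee_id:
  employee Tina (id=4) -> order Headphones
  employee Hank (id=1) -> order Mouse
  employee Alice (id=3) -> order Tablet
  employee Tina (id=4) -> order Camera
  employee Hank (id=1) -> order Camera


5 rows:
Tina, Headphones, 9
Hank, Mouse, 8
Alice, Tablet, 10
Tina, Camera, 6
Hank, Camera, 8


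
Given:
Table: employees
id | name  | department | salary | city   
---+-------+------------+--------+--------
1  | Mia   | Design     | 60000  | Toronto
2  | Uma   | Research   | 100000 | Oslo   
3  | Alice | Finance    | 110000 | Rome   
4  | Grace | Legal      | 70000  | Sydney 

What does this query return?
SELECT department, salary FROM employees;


Projecting columns: department, salary

4 rows:
Design, 60000
Research, 100000
Finance, 110000
Legal, 70000


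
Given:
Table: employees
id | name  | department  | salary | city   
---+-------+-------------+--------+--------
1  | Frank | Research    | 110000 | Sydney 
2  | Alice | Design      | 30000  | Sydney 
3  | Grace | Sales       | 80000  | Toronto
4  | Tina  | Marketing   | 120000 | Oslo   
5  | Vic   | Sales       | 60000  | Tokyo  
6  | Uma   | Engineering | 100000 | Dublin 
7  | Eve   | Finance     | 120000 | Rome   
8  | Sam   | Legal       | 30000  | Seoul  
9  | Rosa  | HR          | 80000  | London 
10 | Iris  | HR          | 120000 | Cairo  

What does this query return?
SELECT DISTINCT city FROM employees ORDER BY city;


All 'city' values (row order): Sydney, Sydney, Toronto, Oslo, Tokyo, Dublin, Rome, Seoul, London, Cairo
Removing duplicates leaves 9 unique value(s).

9 values:
Cairo
Dublin
London
Oslo
Rome
Seoul
Sydney
Tokyo
Toronto


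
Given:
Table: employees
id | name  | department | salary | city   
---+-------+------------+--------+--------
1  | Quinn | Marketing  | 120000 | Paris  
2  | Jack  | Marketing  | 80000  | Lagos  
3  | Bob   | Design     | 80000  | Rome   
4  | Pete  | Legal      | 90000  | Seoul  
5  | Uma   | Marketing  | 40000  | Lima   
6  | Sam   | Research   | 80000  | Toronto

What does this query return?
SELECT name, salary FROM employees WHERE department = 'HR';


Filtering: department = 'HR'
Matching rows: 0

Empty result set (0 rows)


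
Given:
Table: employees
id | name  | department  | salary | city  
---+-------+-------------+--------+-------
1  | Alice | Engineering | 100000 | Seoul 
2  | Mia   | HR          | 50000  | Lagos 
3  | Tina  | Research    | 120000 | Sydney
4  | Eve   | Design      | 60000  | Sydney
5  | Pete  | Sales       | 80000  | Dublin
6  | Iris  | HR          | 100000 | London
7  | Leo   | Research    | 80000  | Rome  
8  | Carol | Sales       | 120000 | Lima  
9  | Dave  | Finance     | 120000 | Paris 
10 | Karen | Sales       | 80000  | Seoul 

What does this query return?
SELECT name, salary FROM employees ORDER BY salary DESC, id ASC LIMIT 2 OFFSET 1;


Sort by salary DESC (id ASC tiebreak), then skip 1 and take 2
Rows 2 through 3

2 rows:
Carol, 120000
Dave, 120000


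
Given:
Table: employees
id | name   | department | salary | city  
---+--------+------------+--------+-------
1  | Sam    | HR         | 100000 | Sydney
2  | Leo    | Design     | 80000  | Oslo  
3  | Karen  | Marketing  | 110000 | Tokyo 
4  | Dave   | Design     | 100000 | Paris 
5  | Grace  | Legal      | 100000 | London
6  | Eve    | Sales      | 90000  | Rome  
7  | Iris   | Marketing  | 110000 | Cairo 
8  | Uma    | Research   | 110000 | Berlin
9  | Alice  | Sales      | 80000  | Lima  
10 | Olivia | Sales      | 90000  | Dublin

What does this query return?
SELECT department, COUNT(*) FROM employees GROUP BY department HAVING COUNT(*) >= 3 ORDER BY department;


Groups with count >= 3:
  Sales: 3 -> PASS
  Design: 2 -> filtered out
  HR: 1 -> filtered out
  Legal: 1 -> filtered out
  Marketing: 2 -> filtered out
  Research: 1 -> filtered out


1 groups:
Sales, 3


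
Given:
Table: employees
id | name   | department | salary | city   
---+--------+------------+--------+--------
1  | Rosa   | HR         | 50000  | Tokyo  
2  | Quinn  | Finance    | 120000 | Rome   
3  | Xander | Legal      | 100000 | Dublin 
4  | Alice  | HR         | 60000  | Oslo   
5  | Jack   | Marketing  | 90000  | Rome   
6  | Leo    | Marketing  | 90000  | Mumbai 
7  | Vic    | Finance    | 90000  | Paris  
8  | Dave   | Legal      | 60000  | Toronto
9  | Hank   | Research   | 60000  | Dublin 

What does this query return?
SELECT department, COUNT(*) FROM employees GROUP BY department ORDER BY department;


Assigning each row to its department group:
  Rosa -> HR
  Quinn -> Finance
  Xander -> Legal
  Alice -> HR
  Jack -> Marketing
  Leo -> Marketing
  Vic -> Finance
  Dave -> Legal
  Hank -> Research


5 groups:
Finance, 2
HR, 2
Legal, 2
Marketing, 2
Research, 1


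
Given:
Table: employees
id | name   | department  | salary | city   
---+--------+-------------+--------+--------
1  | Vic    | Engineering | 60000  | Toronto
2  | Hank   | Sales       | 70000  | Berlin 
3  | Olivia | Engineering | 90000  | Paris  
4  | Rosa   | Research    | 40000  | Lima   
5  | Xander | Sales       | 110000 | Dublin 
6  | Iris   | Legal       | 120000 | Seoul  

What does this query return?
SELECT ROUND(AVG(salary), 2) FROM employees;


SUM(salary) = 490000
COUNT = 6
ROUND(AVG, 2) = ROUND(490000 / 6, 2) = 81666.67

81666.67


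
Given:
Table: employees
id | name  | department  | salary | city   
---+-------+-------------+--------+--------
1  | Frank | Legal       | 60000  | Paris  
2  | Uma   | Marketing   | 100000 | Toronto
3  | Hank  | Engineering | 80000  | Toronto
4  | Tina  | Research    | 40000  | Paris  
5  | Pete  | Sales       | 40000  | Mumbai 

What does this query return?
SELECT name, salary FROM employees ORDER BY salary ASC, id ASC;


Sorting by salary ASC, then id ASC for ties

5 rows:
Tina, 40000
Pete, 40000
Frank, 60000
Hank, 80000
Uma, 100000


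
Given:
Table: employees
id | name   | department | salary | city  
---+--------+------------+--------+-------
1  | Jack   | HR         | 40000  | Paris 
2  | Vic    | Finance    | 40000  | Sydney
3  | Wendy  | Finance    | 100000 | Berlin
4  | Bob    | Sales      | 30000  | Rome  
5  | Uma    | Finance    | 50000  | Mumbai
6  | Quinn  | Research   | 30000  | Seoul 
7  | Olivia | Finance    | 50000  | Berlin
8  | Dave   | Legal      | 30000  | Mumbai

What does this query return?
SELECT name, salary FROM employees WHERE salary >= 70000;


Filtering: salary >= 70000
Matching: 1 rows

1 rows:
Wendy, 100000


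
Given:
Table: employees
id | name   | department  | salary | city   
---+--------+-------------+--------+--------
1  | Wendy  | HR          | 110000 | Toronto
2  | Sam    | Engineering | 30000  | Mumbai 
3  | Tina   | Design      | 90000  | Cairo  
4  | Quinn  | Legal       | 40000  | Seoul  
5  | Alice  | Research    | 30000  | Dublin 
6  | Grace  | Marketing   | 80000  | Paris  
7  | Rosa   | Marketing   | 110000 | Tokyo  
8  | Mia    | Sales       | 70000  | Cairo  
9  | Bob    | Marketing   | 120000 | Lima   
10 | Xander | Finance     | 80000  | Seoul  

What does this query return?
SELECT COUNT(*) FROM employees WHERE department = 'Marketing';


Counting rows where department = 'Marketing'
  Grace -> MATCH
  Rosa -> MATCH
  Bob -> MATCH


3
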